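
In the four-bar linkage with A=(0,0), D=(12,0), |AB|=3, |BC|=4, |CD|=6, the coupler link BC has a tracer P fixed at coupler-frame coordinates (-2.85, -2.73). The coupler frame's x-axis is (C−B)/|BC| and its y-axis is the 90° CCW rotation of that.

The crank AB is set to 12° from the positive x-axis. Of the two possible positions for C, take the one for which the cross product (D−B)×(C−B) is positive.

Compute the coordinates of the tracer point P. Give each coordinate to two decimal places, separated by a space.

A=(0,0), D=(12.00,0)
B = A + 3.00·(cos12°, sin12°) = (2.9344, 0.6237)
|BD| = 9.0870
circle(B,4.00) ∩ circle(D,6.00): a=3.4430, h=2.0361
  candidates: C₊=(6.5091,2.4187) cross=18.502; C₋=(6.2296,-1.6439) cross=-18.502
  mode + wants cross > 0 → take C=(6.5091,2.4187) (cross=18.502)
ex = (C−B)/|BC| = (0.8937,0.4487); ey = (-0.4487,0.8937)
P = B + -2.85·ex + -2.73·ey = (1.6125,-3.0949)

1.61 -3.09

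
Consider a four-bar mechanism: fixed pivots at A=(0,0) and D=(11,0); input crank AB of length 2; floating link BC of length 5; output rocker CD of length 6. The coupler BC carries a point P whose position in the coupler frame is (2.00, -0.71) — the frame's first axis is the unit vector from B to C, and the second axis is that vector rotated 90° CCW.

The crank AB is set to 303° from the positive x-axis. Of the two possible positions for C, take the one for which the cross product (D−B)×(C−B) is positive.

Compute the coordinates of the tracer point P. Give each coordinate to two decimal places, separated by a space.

A=(0,0), D=(11.00,0)
B = A + 2.00·(cos303°, sin303°) = (1.0893, -1.6773)
|BD| = 10.0517
circle(B,5.00) ∩ circle(D,6.00): a=4.4787, h=2.2230
  candidates: C₊=(5.1342,1.2618) cross=22.345; C₋=(5.8761,-3.1218) cross=-22.345
  mode + wants cross > 0 → take C=(5.1342,1.2618) (cross=22.345)
ex = (C−B)/|BC| = (0.8090,0.5878); ey = (-0.5878,0.8090)
P = B + 2.00·ex + -0.71·ey = (3.1246,-1.0760)

3.12 -1.08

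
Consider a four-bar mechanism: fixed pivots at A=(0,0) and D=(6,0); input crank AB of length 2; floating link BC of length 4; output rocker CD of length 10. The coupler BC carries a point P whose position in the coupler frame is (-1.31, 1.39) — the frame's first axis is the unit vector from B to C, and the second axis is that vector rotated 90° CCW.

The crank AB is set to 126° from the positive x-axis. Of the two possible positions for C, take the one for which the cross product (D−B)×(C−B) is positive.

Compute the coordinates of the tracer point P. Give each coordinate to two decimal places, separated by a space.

-2.10 -0.05

A=(0,0), D=(6.00,0)
B = A + 2.00·(cos126°, sin126°) = (-1.1756, 1.6180)
|BD| = 7.3557
circle(B,4.00) ∩ circle(D,10.00): a=-2.0320, h=3.4455
  candidates: C₊=(-2.3999,5.4261) cross=25.344; C₋=(-3.9157,-1.2961) cross=-25.344
  mode + wants cross > 0 → take C=(-2.3999,5.4261) (cross=25.344)
ex = (C−B)/|BC| = (-0.3061,0.9520); ey = (-0.9520,-0.3061)
P = B + -1.31·ex + 1.39·ey = (-2.0979,-0.0545)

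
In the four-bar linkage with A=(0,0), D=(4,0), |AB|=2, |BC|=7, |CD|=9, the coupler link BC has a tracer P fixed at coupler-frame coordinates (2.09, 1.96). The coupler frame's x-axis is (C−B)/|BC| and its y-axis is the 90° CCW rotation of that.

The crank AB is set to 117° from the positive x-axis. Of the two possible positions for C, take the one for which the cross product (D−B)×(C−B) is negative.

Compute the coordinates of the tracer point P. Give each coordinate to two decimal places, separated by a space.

A=(0,0), D=(4.00,0)
B = A + 2.00·(cos117°, sin117°) = (-0.9080, 1.7820)
|BD| = 5.2215
circle(B,7.00) ∩ circle(D,9.00): a=-0.4535, h=6.9853
  candidates: C₊=(1.0497,8.5027) cross=36.474; C₋=(-3.7183,-4.6291) cross=-36.474
  mode - wants cross < 0 → take C=(-3.7183,-4.6291) (cross=-36.474)
ex = (C−B)/|BC| = (-0.4015,-0.9159); ey = (0.9159,-0.4015)
P = B + 2.09·ex + 1.96·ey = (0.0481,-0.9190)

0.05 -0.92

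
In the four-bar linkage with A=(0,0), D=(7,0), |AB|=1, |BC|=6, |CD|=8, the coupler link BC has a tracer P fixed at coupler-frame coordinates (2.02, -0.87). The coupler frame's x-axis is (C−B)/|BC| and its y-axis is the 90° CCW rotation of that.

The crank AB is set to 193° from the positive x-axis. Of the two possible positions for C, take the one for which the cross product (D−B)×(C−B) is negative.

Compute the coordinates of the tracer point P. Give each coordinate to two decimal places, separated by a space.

A=(0,0), D=(7.00,0)
B = A + 1.00·(cos193°, sin193°) = (-0.9744, -0.2250)
|BD| = 7.9775
circle(B,6.00) ∩ circle(D,8.00): a=2.2338, h=5.5687
  candidates: C₊=(1.1016,5.4045) cross=44.424; C₋=(1.4156,-5.7284) cross=-44.424
  mode - wants cross < 0 → take C=(1.4156,-5.7284) (cross=-44.424)
ex = (C−B)/|BC| = (0.3983,-0.9172); ey = (0.9172,0.3983)
P = B + 2.02·ex + -0.87·ey = (-0.9677,-2.4243)

-0.97 -2.42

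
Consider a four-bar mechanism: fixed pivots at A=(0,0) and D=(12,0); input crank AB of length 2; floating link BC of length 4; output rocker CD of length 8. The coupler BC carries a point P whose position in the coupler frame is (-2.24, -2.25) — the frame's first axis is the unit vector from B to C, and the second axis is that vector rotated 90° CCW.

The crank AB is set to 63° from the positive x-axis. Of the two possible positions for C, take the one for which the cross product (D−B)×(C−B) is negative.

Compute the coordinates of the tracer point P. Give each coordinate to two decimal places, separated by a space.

A=(0,0), D=(12.00,0)
B = A + 2.00·(cos63°, sin63°) = (0.9080, 1.7820)
|BD| = 11.2343
circle(B,4.00) ∩ circle(D,8.00): a=3.4808, h=1.9708
  candidates: C₊=(4.6573,3.1757) cross=22.140; C₋=(4.0321,-0.7160) cross=-22.140
  mode - wants cross < 0 → take C=(4.0321,-0.7160) (cross=-22.140)
ex = (C−B)/|BC| = (0.7810,-0.6245); ey = (0.6245,0.7810)
P = B + -2.24·ex + -2.25·ey = (-2.2466,1.4236)

-2.25 1.42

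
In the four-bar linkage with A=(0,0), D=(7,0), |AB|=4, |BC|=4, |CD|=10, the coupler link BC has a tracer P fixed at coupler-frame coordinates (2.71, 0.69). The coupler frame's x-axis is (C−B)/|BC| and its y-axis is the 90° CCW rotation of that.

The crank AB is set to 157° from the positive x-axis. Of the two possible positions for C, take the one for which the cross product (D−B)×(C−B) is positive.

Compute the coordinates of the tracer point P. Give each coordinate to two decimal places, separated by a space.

A=(0,0), D=(7.00,0)
B = A + 4.00·(cos157°, sin157°) = (-3.6820, 1.5629)
|BD| = 10.7958
circle(B,4.00) ∩ circle(D,10.00): a=1.5075, h=3.7051
  candidates: C₊=(-1.6541,5.0107) cross=39.999; C₋=(-2.7268,-2.3214) cross=-39.999
  mode + wants cross > 0 → take C=(-1.6541,5.0107) (cross=39.999)
ex = (C−B)/|BC| = (0.5070,0.8620); ey = (-0.8620,0.5070)
P = B + 2.71·ex + 0.69·ey = (-2.9028,4.2486)

-2.90 4.25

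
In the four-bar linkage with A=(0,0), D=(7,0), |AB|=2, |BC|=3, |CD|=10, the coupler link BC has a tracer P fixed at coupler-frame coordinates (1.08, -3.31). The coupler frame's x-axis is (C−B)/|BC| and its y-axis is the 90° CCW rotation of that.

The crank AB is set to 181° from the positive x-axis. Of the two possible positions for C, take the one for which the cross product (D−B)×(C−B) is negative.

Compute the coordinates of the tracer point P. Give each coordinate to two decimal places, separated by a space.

-5.45 -0.50

A=(0,0), D=(7.00,0)
B = A + 2.00·(cos181°, sin181°) = (-1.9997, -0.0349)
|BD| = 8.9998
circle(B,3.00) ∩ circle(D,10.00): a=-0.5558, h=2.9481
  candidates: C₊=(-2.5669,2.9110) cross=26.532; C₋=(-2.5441,-2.9851) cross=-26.532
  mode - wants cross < 0 → take C=(-2.5441,-2.9851) (cross=-26.532)
ex = (C−B)/|BC| = (-0.1815,-0.9834); ey = (0.9834,-0.1815)
P = B + 1.08·ex + -3.31·ey = (-5.4507,-0.4964)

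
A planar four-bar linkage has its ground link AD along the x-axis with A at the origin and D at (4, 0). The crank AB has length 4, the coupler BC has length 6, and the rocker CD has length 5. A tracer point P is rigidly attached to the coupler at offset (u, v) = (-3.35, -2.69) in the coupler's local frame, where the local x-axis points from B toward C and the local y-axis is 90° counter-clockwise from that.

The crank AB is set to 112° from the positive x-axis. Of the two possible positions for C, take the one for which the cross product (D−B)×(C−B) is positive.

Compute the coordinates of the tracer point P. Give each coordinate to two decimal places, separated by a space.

-4.20 0.37

A=(0,0), D=(4.00,0)
B = A + 4.00·(cos112°, sin112°) = (-1.4984, 3.7087)
|BD| = 6.6323
circle(B,6.00) ∩ circle(D,5.00): a=4.1454, h=4.3377
  candidates: C₊=(4.3639,4.9867) cross=28.769; C₋=(-0.4873,-2.2055) cross=-28.769
  mode + wants cross > 0 → take C=(4.3639,4.9867) (cross=28.769)
ex = (C−B)/|BC| = (0.9771,0.2130); ey = (-0.2130,0.9771)
P = B + -3.35·ex + -2.69·ey = (-4.1986,0.3669)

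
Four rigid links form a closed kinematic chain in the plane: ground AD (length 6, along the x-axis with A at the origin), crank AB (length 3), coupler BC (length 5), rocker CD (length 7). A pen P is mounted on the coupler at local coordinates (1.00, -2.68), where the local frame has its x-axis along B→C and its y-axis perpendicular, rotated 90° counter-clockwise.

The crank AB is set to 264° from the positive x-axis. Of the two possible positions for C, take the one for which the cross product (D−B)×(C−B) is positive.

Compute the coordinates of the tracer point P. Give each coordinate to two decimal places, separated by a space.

2.28 -1.78

A=(0,0), D=(6.00,0)
B = A + 3.00·(cos264°, sin264°) = (-0.3136, -2.9836)
|BD| = 6.9831
circle(B,5.00) ∩ circle(D,7.00): a=1.7731, h=4.6751
  candidates: C₊=(-0.7079,2.0009) cross=32.646; C₋=(3.2870,-6.4529) cross=-32.646
  mode + wants cross > 0 → take C=(-0.7079,2.0009) (cross=32.646)
ex = (C−B)/|BC| = (-0.0789,0.9969); ey = (-0.9969,-0.0789)
P = B + 1.00·ex + -2.68·ey = (2.2792,-1.7753)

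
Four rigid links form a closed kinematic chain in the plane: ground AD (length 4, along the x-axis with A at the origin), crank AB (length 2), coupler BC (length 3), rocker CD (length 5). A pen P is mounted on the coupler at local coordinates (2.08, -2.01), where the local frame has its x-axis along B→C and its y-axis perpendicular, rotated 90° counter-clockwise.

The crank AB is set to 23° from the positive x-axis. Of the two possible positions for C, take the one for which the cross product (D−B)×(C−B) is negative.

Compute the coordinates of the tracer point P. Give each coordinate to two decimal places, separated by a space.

-0.78 2.01

A=(0,0), D=(4.00,0)
B = A + 2.00·(cos23°, sin23°) = (1.8410, 0.7815)
|BD| = 2.2961
circle(B,3.00) ∩ circle(D,5.00): a=-2.3362, h=1.8821
  candidates: C₊=(0.2849,3.3463) cross=4.321; C₋=(-0.9963,-0.1931) cross=-4.321
  mode - wants cross < 0 → take C=(-0.9963,-0.1931) (cross=-4.321)
ex = (C−B)/|BC| = (-0.9458,-0.3249); ey = (0.3249,-0.9458)
P = B + 2.08·ex + -2.01·ey = (-0.7792,2.0067)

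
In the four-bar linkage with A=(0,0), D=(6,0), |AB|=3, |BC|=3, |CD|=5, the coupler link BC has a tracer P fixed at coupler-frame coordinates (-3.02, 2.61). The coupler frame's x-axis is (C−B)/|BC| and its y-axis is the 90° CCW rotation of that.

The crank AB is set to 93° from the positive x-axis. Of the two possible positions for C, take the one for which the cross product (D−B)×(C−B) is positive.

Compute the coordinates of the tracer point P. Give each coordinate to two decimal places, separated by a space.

-3.76 4.72

A=(0,0), D=(6.00,0)
B = A + 3.00·(cos93°, sin93°) = (-0.1570, 2.9959)
|BD| = 6.8472
circle(B,3.00) ∩ circle(D,5.00): a=2.2552, h=1.9784
  candidates: C₊=(2.7365,3.7881) cross=13.546; C₋=(1.0053,0.2302) cross=-13.546
  mode + wants cross > 0 → take C=(2.7365,3.7881) (cross=13.546)
ex = (C−B)/|BC| = (0.9645,0.2641); ey = (-0.2641,0.9645)
P = B + -3.02·ex + 2.61·ey = (-3.7590,4.7158)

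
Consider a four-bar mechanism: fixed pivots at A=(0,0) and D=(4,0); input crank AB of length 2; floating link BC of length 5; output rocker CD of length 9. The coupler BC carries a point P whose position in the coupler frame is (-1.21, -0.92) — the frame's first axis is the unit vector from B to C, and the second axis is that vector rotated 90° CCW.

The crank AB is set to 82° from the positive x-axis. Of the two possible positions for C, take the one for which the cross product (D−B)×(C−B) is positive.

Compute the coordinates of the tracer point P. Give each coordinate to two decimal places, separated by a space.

A=(0,0), D=(4.00,0)
B = A + 2.00·(cos82°, sin82°) = (0.2783, 1.9805)
|BD| = 4.2158
circle(B,5.00) ∩ circle(D,9.00): a=-4.5337, h=2.1084
  candidates: C₊=(-2.7334,5.9717) cross=8.889; C₋=(-4.7144,2.2491) cross=-8.889
  mode + wants cross > 0 → take C=(-2.7334,5.9717) (cross=8.889)
ex = (C−B)/|BC| = (-0.6024,0.7982); ey = (-0.7982,-0.6024)
P = B + -1.21·ex + -0.92·ey = (1.7416,1.5688)

1.74 1.57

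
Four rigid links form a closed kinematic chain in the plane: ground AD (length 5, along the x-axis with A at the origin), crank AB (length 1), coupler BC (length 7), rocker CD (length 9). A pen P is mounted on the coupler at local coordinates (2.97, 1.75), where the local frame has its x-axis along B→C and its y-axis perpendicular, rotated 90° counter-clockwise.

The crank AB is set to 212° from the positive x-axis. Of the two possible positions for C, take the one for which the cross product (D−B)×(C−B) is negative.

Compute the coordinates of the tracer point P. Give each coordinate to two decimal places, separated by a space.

1.25 -3.27

A=(0,0), D=(5.00,0)
B = A + 1.00·(cos212°, sin212°) = (-0.8480, -0.5299)
|BD| = 5.8720
circle(B,7.00) ∩ circle(D,9.00): a=0.2112, h=6.9968
  candidates: C₊=(-1.2691,6.4574) cross=41.085; C₋=(-0.0063,-7.4791) cross=-41.085
  mode - wants cross < 0 → take C=(-0.0063,-7.4791) (cross=-41.085)
ex = (C−B)/|BC| = (0.1203,-0.9927); ey = (0.9927,0.1203)
P = B + 2.97·ex + 1.75·ey = (1.2464,-3.2679)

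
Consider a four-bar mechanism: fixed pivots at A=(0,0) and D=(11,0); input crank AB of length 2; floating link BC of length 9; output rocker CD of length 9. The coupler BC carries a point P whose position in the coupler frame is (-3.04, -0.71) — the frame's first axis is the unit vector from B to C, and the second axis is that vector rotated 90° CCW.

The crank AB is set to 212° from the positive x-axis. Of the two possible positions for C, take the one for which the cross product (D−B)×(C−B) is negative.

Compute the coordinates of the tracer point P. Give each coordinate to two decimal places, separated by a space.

A=(0,0), D=(11.00,0)
B = A + 2.00·(cos212°, sin212°) = (-1.6961, -1.0598)
|BD| = 12.7403
circle(B,9.00) ∩ circle(D,9.00): a=6.3701, h=6.3578
  candidates: C₊=(4.1231,5.8058) cross=81.000; C₋=(5.1808,-6.8657) cross=-81.000
  mode - wants cross < 0 → take C=(5.1808,-6.8657) (cross=-81.000)
ex = (C−B)/|BC| = (0.7641,-0.6451); ey = (0.6451,0.7641)
P = B + -3.04·ex + -0.71·ey = (-4.4770,0.3587)

-4.48 0.36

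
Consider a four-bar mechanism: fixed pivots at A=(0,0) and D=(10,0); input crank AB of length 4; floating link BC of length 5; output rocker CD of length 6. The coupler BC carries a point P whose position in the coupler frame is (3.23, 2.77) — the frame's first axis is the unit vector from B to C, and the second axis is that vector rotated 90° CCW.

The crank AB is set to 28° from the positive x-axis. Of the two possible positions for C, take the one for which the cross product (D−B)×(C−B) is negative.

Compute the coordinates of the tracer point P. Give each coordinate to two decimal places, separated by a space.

7.02 -0.56

A=(0,0), D=(10.00,0)
B = A + 4.00·(cos28°, sin28°) = (3.5318, 1.8779)
|BD| = 6.7353
circle(B,5.00) ∩ circle(D,6.00): a=2.5511, h=4.3002
  candidates: C₊=(7.1806,5.2963) cross=28.963; C₋=(4.7827,-2.9631) cross=-28.963
  mode - wants cross < 0 → take C=(4.7827,-2.9631) (cross=-28.963)
ex = (C−B)/|BC| = (0.2502,-0.9682); ey = (0.9682,0.2502)
P = B + 3.23·ex + 2.77·ey = (7.0218,-0.5564)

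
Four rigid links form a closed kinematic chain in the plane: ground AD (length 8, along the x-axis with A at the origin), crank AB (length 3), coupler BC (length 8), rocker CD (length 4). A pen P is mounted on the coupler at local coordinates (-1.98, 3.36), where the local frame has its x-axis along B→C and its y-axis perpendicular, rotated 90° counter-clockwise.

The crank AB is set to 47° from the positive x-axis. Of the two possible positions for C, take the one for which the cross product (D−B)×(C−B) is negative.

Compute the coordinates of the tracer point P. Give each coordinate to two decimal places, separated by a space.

A=(0,0), D=(8.00,0)
B = A + 3.00·(cos47°, sin47°) = (2.0460, 2.1941)
|BD| = 6.3454
circle(B,8.00) ∩ circle(D,4.00): a=6.9550, h=3.9533
  candidates: C₊=(9.9389,3.4987) cross=25.085; C₋=(7.2050,-3.9202) cross=-25.085
  mode - wants cross < 0 → take C=(7.2050,-3.9202) (cross=-25.085)
ex = (C−B)/|BC| = (0.6449,-0.7643); ey = (0.7643,0.6449)
P = B + -1.98·ex + 3.36·ey = (3.3371,5.8741)

3.34 5.87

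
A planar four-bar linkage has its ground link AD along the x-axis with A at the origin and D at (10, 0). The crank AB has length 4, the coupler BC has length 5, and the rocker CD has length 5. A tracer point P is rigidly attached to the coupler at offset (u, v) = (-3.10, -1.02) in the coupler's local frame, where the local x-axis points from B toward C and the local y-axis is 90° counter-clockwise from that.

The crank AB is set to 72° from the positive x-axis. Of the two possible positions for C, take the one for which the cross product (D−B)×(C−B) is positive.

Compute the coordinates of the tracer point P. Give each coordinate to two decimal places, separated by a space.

-1.96 3.13

A=(0,0), D=(10.00,0)
B = A + 4.00·(cos72°, sin72°) = (1.2361, 3.8042)
|BD| = 9.5540
circle(B,5.00) ∩ circle(D,5.00): a=4.7770, h=1.4766
  candidates: C₊=(6.2060,3.2566) cross=14.107; C₋=(5.0301,0.5476) cross=-14.107
  mode + wants cross > 0 → take C=(6.2060,3.2566) (cross=14.107)
ex = (C−B)/|BC| = (0.9940,-0.1095); ey = (0.1095,0.9940)
P = B + -3.10·ex + -1.02·ey = (-1.9570,3.1299)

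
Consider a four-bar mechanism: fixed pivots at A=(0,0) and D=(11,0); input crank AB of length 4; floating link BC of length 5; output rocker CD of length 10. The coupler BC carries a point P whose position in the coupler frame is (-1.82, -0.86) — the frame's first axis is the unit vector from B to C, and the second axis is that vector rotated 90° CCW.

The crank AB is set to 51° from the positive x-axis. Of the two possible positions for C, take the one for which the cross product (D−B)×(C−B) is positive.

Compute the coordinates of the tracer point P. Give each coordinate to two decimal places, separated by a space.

A=(0,0), D=(11.00,0)
B = A + 4.00·(cos51°, sin51°) = (2.5173, 3.1086)
|BD| = 9.0344
circle(B,5.00) ∩ circle(D,10.00): a=0.3664, h=4.9866
  candidates: C₊=(4.5771,7.6646) cross=45.050; C₋=(1.1455,-1.6996) cross=-45.050
  mode + wants cross > 0 → take C=(4.5771,7.6646) (cross=45.050)
ex = (C−B)/|BC| = (0.4120,0.9112); ey = (-0.9112,0.4120)
P = B + -1.82·ex + -0.86·ey = (2.5512,1.0959)

2.55 1.10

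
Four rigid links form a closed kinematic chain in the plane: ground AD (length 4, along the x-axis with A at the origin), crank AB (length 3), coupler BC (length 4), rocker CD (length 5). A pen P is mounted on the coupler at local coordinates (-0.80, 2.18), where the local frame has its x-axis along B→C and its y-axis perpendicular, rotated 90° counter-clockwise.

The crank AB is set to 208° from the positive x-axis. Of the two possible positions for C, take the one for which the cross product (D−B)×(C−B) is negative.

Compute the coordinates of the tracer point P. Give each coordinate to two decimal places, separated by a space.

-2.06 0.84

A=(0,0), D=(4.00,0)
B = A + 3.00·(cos208°, sin208°) = (-2.6488, -1.4084)
|BD| = 6.7964
circle(B,4.00) ∩ circle(D,5.00): a=2.7361, h=2.9179
  candidates: C₊=(-0.5768,2.0131) cross=19.831; C₋=(0.6325,-3.6959) cross=-19.831
  mode - wants cross < 0 → take C=(0.6325,-3.6959) (cross=-19.831)
ex = (C−B)/|BC| = (0.8203,-0.5719); ey = (0.5719,0.8203)
P = B + -0.80·ex + 2.18·ey = (-2.0584,0.8374)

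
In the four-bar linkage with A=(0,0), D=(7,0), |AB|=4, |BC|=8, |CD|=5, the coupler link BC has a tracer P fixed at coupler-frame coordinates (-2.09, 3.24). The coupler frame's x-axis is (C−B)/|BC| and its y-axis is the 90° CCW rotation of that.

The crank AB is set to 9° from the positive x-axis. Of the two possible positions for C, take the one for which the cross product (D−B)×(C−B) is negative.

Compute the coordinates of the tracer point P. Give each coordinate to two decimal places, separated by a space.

3.34 4.43

A=(0,0), D=(7.00,0)
B = A + 4.00·(cos9°, sin9°) = (3.9508, 0.6257)
|BD| = 3.1128
circle(B,8.00) ∩ circle(D,5.00): a=7.8209, h=1.6834
  candidates: C₊=(11.9504,0.7026) cross=5.240; C₋=(11.2736,-2.5955) cross=-5.240
  mode - wants cross < 0 → take C=(11.2736,-2.5955) (cross=-5.240)
ex = (C−B)/|BC| = (0.9154,-0.4027); ey = (0.4027,0.9154)
P = B + -2.09·ex + 3.24·ey = (3.3423,4.4330)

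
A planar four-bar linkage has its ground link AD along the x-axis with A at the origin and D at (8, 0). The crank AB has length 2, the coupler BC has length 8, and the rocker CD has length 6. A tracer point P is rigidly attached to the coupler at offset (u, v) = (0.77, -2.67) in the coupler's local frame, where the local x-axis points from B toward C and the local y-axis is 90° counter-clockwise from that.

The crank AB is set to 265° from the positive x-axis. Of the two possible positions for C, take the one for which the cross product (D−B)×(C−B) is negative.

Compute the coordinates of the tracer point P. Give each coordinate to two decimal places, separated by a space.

-0.80 -4.70

A=(0,0), D=(8.00,0)
B = A + 2.00·(cos265°, sin265°) = (-0.1743, -1.9924)
|BD| = 8.4136
circle(B,8.00) ∩ circle(D,6.00): a=5.8708, h=5.4345
  candidates: C₊=(4.2426,4.6778) cross=45.724; C₋=(6.8164,-5.8821) cross=-45.724
  mode - wants cross < 0 → take C=(6.8164,-5.8821) (cross=-45.724)
ex = (C−B)/|BC| = (0.8738,-0.4862); ey = (0.4862,0.8738)
P = B + 0.77·ex + -2.67·ey = (-0.7996,-4.6999)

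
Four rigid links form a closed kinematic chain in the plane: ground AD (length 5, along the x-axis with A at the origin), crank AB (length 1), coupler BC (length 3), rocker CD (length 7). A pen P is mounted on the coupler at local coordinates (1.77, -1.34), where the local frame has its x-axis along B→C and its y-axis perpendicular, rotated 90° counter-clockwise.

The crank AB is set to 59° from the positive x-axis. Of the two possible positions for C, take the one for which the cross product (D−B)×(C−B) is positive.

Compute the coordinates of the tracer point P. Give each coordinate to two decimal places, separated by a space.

A=(0,0), D=(5.00,0)
B = A + 1.00·(cos59°, sin59°) = (0.5150, 0.8572)
|BD| = 4.5661
circle(B,3.00) ∩ circle(D,7.00): a=-2.0970, h=2.1454
  candidates: C₊=(-1.1419,3.3580) cross=9.796; C₋=(-1.9474,-0.8564) cross=-9.796
  mode + wants cross > 0 → take C=(-1.1419,3.3580) (cross=9.796)
ex = (C−B)/|BC| = (-0.5523,0.8336); ey = (-0.8336,-0.5523)
P = B + 1.77·ex + -1.34·ey = (0.6545,3.0728)

0.65 3.07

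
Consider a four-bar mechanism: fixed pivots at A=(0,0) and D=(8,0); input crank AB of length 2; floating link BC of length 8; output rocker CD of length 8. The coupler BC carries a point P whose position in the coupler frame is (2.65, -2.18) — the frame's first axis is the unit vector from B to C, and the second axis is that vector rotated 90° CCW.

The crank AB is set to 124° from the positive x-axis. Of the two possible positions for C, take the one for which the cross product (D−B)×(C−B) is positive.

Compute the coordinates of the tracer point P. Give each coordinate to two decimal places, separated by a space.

A=(0,0), D=(8.00,0)
B = A + 2.00·(cos124°, sin124°) = (-1.1184, 1.6581)
|BD| = 9.2679
circle(B,8.00) ∩ circle(D,8.00): a=4.6340, h=6.5212
  candidates: C₊=(4.6075,7.2451) cross=60.438; C₋=(2.2741,-5.5870) cross=-60.438
  mode + wants cross > 0 → take C=(4.6075,7.2451) (cross=60.438)
ex = (C−B)/|BC| = (0.7157,0.6984); ey = (-0.6984,0.7157)
P = B + 2.65·ex + -2.18·ey = (2.3008,1.9485)

2.30 1.95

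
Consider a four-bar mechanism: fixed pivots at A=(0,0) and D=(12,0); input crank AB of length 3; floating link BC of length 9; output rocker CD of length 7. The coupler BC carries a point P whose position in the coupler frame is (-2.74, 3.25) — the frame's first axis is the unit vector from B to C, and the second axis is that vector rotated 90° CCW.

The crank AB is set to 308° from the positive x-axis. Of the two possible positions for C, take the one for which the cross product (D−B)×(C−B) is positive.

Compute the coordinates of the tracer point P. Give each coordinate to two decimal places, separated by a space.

A=(0,0), D=(12.00,0)
B = A + 3.00·(cos308°, sin308°) = (1.8470, -2.3640)
|BD| = 10.4246
circle(B,9.00) ∩ circle(D,7.00): a=6.7471, h=5.9562
  candidates: C₊=(7.0676,4.9671) cross=62.091; C₋=(9.7690,-6.6350) cross=-62.091
  mode + wants cross > 0 → take C=(7.0676,4.9671) (cross=62.091)
ex = (C−B)/|BC| = (0.5801,0.8146); ey = (-0.8146,0.5801)
P = B + -2.74·ex + 3.25·ey = (-2.3897,-2.7107)

-2.39 -2.71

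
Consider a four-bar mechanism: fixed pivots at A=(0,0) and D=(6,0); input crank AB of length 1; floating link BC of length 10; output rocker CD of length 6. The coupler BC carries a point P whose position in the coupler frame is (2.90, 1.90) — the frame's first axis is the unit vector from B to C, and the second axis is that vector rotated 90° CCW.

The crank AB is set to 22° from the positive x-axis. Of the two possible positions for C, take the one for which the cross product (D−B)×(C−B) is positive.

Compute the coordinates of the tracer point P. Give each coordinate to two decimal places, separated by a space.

2.82 3.28

A=(0,0), D=(6.00,0)
B = A + 1.00·(cos22°, sin22°) = (0.9272, 0.3746)
|BD| = 5.0866
circle(B,10.00) ∩ circle(D,6.00): a=8.8343, h=4.6856
  candidates: C₊=(10.0826,4.3969) cross=23.834; C₋=(9.3924,-4.9489) cross=-23.834
  mode + wants cross > 0 → take C=(10.0826,4.3969) (cross=23.834)
ex = (C−B)/|BC| = (0.9155,0.4022); ey = (-0.4022,0.9155)
P = B + 2.90·ex + 1.90·ey = (2.8180,3.2806)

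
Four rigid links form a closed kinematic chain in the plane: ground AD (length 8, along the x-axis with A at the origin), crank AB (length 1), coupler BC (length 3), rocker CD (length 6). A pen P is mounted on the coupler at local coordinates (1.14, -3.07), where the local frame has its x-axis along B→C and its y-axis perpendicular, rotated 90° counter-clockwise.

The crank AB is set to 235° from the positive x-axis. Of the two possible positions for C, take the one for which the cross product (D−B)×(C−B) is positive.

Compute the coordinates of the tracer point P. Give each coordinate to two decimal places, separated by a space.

A=(0,0), D=(8.00,0)
B = A + 1.00·(cos235°, sin235°) = (-0.5736, -0.8192)
|BD| = 8.6126
circle(B,3.00) ∩ circle(D,6.00): a=2.7388, h=1.2242
  candidates: C₊=(2.0364,0.6600) cross=10.544; C₋=(2.2693,-1.7773) cross=-10.544
  mode + wants cross > 0 → take C=(2.0364,0.6600) (cross=10.544)
ex = (C−B)/|BC| = (0.8700,0.4931); ey = (-0.4931,0.8700)
P = B + 1.14·ex + -3.07·ey = (1.9319,-2.9280)

1.93 -2.93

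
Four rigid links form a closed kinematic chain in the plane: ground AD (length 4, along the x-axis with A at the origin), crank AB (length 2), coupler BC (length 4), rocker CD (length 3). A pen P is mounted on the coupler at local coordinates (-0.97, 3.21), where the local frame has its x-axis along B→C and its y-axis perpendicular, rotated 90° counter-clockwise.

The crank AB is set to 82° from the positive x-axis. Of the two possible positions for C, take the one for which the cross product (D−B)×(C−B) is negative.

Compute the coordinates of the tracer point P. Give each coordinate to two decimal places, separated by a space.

A=(0,0), D=(4.00,0)
B = A + 2.00·(cos82°, sin82°) = (0.2783, 1.9805)
|BD| = 4.2158
circle(B,4.00) ∩ circle(D,3.00): a=2.9381, h=2.7143
  candidates: C₊=(4.1472,2.9964) cross=11.443; C₋=(1.5969,-1.7959) cross=-11.443
  mode - wants cross < 0 → take C=(1.5969,-1.7959) (cross=-11.443)
ex = (C−B)/|BC| = (0.3296,-0.9441); ey = (0.9441,0.3296)
P = B + -0.97·ex + 3.21·ey = (2.9892,3.9545)

2.99 3.95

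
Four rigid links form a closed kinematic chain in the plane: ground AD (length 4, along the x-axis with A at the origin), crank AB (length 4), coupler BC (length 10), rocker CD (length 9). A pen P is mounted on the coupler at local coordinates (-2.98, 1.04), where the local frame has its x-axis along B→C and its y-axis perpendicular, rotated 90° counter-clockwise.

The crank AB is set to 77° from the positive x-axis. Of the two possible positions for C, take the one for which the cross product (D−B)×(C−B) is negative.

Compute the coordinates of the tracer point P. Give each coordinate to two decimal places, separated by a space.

A=(0,0), D=(4.00,0)
B = A + 4.00·(cos77°, sin77°) = (0.8998, 3.8975)
|BD| = 4.9801
circle(B,10.00) ∩ circle(D,9.00): a=4.3976, h=8.9811
  candidates: C₊=(10.6661,6.0467) cross=44.727; C₋=(-3.3913,-5.1350) cross=-44.727
  mode - wants cross < 0 → take C=(-3.3913,-5.1350) (cross=-44.727)
ex = (C−B)/|BC| = (-0.4291,-0.9033); ey = (0.9033,-0.4291)
P = B + -2.98·ex + 1.04·ey = (3.1179,6.1429)

3.12 6.14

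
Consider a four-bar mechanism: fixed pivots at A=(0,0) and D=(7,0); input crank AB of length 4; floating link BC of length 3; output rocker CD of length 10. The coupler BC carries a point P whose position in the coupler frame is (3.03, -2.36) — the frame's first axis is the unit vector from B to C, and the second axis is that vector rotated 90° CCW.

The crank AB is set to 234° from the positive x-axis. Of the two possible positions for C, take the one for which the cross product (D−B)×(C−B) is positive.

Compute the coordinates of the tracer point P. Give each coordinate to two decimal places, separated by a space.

-0.70 0.23

A=(0,0), D=(7.00,0)
B = A + 4.00·(cos234°, sin234°) = (-2.3511, -3.2361)
|BD| = 9.8953
circle(B,3.00) ∩ circle(D,10.00): a=0.3495, h=2.9796
  candidates: C₊=(-2.9953,-0.3060) cross=29.484; C₋=(-1.0465,-5.9375) cross=-29.484
  mode + wants cross > 0 → take C=(-2.9953,-0.3060) (cross=29.484)
ex = (C−B)/|BC| = (-0.2147,0.9767); ey = (-0.9767,-0.2147)
P = B + 3.03·ex + -2.36·ey = (-0.6968,0.2300)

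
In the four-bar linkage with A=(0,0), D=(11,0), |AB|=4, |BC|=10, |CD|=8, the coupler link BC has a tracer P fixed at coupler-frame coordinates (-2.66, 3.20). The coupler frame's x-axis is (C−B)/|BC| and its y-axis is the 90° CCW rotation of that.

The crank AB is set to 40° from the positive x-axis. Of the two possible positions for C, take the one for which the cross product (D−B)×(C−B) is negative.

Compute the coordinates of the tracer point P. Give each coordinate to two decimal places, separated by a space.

5.08 6.21

A=(0,0), D=(11.00,0)
B = A + 4.00·(cos40°, sin40°) = (3.0642, 2.5712)
|BD| = 8.3419
circle(B,10.00) ∩ circle(D,8.00): a=6.3287, h=7.7425
  candidates: C₊=(11.4712,7.9861) cross=64.588; C₋=(6.6984,-6.7451) cross=-64.588
  mode - wants cross < 0 → take C=(6.6984,-6.7451) (cross=-64.588)
ex = (C−B)/|BC| = (0.3634,-0.9316); ey = (0.9316,0.3634)
P = B + -2.66·ex + 3.20·ey = (5.0787,6.2122)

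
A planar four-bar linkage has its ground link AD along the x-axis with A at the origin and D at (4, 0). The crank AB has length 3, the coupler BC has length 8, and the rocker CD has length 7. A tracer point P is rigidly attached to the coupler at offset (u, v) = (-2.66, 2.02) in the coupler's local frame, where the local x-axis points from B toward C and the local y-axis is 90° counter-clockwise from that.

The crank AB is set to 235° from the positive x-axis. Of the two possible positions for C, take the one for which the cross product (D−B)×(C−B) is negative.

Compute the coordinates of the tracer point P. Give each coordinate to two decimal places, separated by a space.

-2.79 0.71

A=(0,0), D=(4.00,0)
B = A + 3.00·(cos235°, sin235°) = (-1.7207, -2.4575)
|BD| = 6.2262
circle(B,8.00) ∩ circle(D,7.00): a=4.3177, h=6.7348
  candidates: C₊=(-0.4118,5.4347) cross=41.932; C₋=(4.9046,-6.9413) cross=-41.932
  mode - wants cross < 0 → take C=(4.9046,-6.9413) (cross=-41.932)
ex = (C−B)/|BC| = (0.8282,-0.5605); ey = (0.5605,0.8282)
P = B + -2.66·ex + 2.02·ey = (-2.7915,0.7063)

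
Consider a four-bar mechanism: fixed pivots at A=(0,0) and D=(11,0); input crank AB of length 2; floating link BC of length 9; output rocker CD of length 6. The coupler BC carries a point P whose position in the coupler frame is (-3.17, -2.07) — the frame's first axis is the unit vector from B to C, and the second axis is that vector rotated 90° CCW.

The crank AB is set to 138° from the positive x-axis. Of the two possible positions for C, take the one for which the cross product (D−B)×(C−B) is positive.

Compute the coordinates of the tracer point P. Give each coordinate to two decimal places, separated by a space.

-3.75 -1.70

A=(0,0), D=(11.00,0)
B = A + 2.00·(cos138°, sin138°) = (-1.4863, 1.3383)
|BD| = 12.5578
circle(B,9.00) ∩ circle(D,6.00): a=8.0706, h=3.9831
  candidates: C₊=(6.9628,4.4386) cross=50.019; C₋=(6.1139,-3.4822) cross=-50.019
  mode + wants cross > 0 → take C=(6.9628,4.4386) (cross=50.019)
ex = (C−B)/|BC| = (0.9388,0.3445); ey = (-0.3445,0.9388)
P = B + -3.17·ex + -2.07·ey = (-3.7492,-1.6971)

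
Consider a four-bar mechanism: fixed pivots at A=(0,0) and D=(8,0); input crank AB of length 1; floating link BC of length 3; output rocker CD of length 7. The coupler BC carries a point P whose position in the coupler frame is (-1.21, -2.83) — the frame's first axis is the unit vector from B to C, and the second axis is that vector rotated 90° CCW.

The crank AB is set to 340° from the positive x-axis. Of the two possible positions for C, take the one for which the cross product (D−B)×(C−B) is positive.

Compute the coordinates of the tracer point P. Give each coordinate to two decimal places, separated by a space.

A=(0,0), D=(8.00,0)
B = A + 1.00·(cos340°, sin340°) = (0.9397, -0.3420)
|BD| = 7.0686
circle(B,3.00) ∩ circle(D,7.00): a=0.7049, h=2.9160
  candidates: C₊=(1.5026,2.6047) cross=20.612; C₋=(1.7848,-3.2205) cross=-20.612
  mode + wants cross > 0 → take C=(1.5026,2.6047) (cross=20.612)
ex = (C−B)/|BC| = (0.1877,0.9822); ey = (-0.9822,0.1877)
P = B + -1.21·ex + -2.83·ey = (3.4924,-2.0616)

3.49 -2.06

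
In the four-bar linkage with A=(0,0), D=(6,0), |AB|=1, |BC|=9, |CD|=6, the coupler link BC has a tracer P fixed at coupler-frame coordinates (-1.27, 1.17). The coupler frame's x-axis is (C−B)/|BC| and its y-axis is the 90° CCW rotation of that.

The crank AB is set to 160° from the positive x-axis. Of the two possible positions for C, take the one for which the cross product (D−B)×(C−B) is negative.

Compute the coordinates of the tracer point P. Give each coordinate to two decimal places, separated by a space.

-1.02 2.07

A=(0,0), D=(6.00,0)
B = A + 1.00·(cos160°, sin160°) = (-0.9397, 0.3420)
|BD| = 6.9481
circle(B,9.00) ∩ circle(D,6.00): a=6.7123, h=5.9954
  candidates: C₊=(6.0596,5.9997) cross=41.656; C₋=(5.4694,-5.9765) cross=-41.656
  mode - wants cross < 0 → take C=(5.4694,-5.9765) (cross=-41.656)
ex = (C−B)/|BC| = (0.7121,-0.7021); ey = (0.7021,0.7121)
P = B + -1.27·ex + 1.17·ey = (-1.0227,2.0668)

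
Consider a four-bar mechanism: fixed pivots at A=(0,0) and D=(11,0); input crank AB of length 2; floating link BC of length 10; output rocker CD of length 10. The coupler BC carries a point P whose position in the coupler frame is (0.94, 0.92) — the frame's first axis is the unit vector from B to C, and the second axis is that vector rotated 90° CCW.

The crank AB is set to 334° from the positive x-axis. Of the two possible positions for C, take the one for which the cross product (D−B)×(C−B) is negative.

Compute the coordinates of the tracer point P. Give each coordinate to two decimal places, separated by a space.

3.08 -1.16

A=(0,0), D=(11.00,0)
B = A + 2.00·(cos334°, sin334°) = (1.7976, -0.8767)
|BD| = 9.2441
circle(B,10.00) ∩ circle(D,10.00): a=4.6220, h=8.8677
  candidates: C₊=(5.5577,8.3894) cross=81.974; C₋=(7.2398,-9.2661) cross=-81.974
  mode - wants cross < 0 → take C=(7.2398,-9.2661) (cross=-81.974)
ex = (C−B)/|BC| = (0.5442,-0.8389); ey = (0.8389,0.5442)
P = B + 0.94·ex + 0.92·ey = (3.0810,-1.1647)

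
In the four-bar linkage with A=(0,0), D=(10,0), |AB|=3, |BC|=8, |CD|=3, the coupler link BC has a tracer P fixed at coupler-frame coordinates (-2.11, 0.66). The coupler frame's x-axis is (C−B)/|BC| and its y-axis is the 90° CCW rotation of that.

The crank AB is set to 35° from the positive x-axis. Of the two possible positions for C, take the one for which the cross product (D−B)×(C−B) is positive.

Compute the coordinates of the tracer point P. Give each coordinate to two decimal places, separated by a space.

A=(0,0), D=(10.00,0)
B = A + 3.00·(cos35°, sin35°) = (2.4575, 1.7207)
|BD| = 7.7363
circle(B,8.00) ∩ circle(D,3.00): a=7.4228, h=2.9836
  candidates: C₊=(10.3580,2.9786) cross=23.082; C₋=(9.0307,-2.8391) cross=-23.082
  mode + wants cross > 0 → take C=(10.3580,2.9786) (cross=23.082)
ex = (C−B)/|BC| = (0.9876,0.1572); ey = (-0.1572,0.9876)
P = B + -2.11·ex + 0.66·ey = (0.2699,2.0408)

0.27 2.04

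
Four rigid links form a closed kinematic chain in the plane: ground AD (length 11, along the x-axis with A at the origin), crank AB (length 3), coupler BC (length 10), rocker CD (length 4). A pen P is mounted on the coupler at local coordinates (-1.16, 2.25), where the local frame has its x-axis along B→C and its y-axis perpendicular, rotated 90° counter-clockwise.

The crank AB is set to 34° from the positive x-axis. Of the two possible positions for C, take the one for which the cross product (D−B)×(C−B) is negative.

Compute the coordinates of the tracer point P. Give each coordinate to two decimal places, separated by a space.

A=(0,0), D=(11.00,0)
B = A + 3.00·(cos34°, sin34°) = (2.4871, 1.6776)
|BD| = 8.6766
circle(B,10.00) ∩ circle(D,4.00): a=9.1789, h=3.9683
  candidates: C₊=(12.2601,3.7963) cross=34.432; C₋=(10.7256,-3.9906) cross=-34.432
  mode - wants cross < 0 → take C=(10.7256,-3.9906) (cross=-34.432)
ex = (C−B)/|BC| = (0.8238,-0.5668); ey = (0.5668,0.8238)
P = B + -1.16·ex + 2.25·ey = (2.8068,4.1887)

2.81 4.19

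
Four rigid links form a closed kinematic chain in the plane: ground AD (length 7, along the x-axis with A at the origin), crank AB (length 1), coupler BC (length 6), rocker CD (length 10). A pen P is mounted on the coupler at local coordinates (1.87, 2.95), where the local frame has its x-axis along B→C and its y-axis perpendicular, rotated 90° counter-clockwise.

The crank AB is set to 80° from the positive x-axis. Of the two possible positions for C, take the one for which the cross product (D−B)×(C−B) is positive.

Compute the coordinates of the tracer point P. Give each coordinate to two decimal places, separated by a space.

A=(0,0), D=(7.00,0)
B = A + 1.00·(cos80°, sin80°) = (0.1736, 0.9848)
|BD| = 6.8970
circle(B,6.00) ∩ circle(D,10.00): a=-1.1912, h=5.8806
  candidates: C₊=(-0.1656,6.9752) cross=40.558; C₋=(-1.8450,-4.6654) cross=-40.558
  mode + wants cross > 0 → take C=(-0.1656,6.9752) (cross=40.558)
ex = (C−B)/|BC| = (-0.0565,0.9984); ey = (-0.9984,-0.0565)
P = B + 1.87·ex + 2.95·ey = (-2.8774,2.6850)

-2.88 2.68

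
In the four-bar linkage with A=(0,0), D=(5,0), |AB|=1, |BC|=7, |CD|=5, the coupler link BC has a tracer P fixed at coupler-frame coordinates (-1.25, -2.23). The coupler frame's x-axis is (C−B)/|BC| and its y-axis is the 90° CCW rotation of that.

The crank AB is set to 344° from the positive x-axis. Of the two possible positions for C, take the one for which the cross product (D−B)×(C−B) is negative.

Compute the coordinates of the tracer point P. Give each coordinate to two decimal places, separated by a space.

A=(0,0), D=(5.00,0)
B = A + 1.00·(cos344°, sin344°) = (0.9613, -0.2756)
|BD| = 4.0481
circle(B,7.00) ∩ circle(D,5.00): a=4.9884, h=4.9108
  candidates: C₊=(5.6037,4.9634) cross=19.880; C₋=(6.2725,-4.8354) cross=-19.880
  mode - wants cross < 0 → take C=(6.2725,-4.8354) (cross=-19.880)
ex = (C−B)/|BC| = (0.7587,-0.6514); ey = (0.6514,0.7587)
P = B + -1.25·ex + -2.23·ey = (-1.4398,-1.1534)

-1.44 -1.15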